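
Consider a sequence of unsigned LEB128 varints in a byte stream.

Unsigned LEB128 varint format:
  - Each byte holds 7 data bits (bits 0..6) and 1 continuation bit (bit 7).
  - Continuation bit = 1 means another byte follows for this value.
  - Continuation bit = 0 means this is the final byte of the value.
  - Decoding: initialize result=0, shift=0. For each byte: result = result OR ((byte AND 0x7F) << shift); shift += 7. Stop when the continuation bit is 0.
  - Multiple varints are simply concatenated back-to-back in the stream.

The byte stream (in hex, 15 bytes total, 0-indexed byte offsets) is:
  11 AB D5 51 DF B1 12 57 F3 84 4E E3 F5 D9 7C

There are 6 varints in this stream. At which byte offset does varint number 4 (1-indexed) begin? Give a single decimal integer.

  byte[0]=0x11 cont=0 payload=0x11=17: acc |= 17<<0 -> acc=17 shift=7 [end]
Varint 1: bytes[0:1] = 11 -> value 17 (1 byte(s))
  byte[1]=0xAB cont=1 payload=0x2B=43: acc |= 43<<0 -> acc=43 shift=7
  byte[2]=0xD5 cont=1 payload=0x55=85: acc |= 85<<7 -> acc=10923 shift=14
  byte[3]=0x51 cont=0 payload=0x51=81: acc |= 81<<14 -> acc=1338027 shift=21 [end]
Varint 2: bytes[1:4] = AB D5 51 -> value 1338027 (3 byte(s))
  byte[4]=0xDF cont=1 payload=0x5F=95: acc |= 95<<0 -> acc=95 shift=7
  byte[5]=0xB1 cont=1 payload=0x31=49: acc |= 49<<7 -> acc=6367 shift=14
  byte[6]=0x12 cont=0 payload=0x12=18: acc |= 18<<14 -> acc=301279 shift=21 [end]
Varint 3: bytes[4:7] = DF B1 12 -> value 301279 (3 byte(s))
  byte[7]=0x57 cont=0 payload=0x57=87: acc |= 87<<0 -> acc=87 shift=7 [end]
Varint 4: bytes[7:8] = 57 -> value 87 (1 byte(s))
  byte[8]=0xF3 cont=1 payload=0x73=115: acc |= 115<<0 -> acc=115 shift=7
  byte[9]=0x84 cont=1 payload=0x04=4: acc |= 4<<7 -> acc=627 shift=14
  byte[10]=0x4E cont=0 payload=0x4E=78: acc |= 78<<14 -> acc=1278579 shift=21 [end]
Varint 5: bytes[8:11] = F3 84 4E -> value 1278579 (3 byte(s))
  byte[11]=0xE3 cont=1 payload=0x63=99: acc |= 99<<0 -> acc=99 shift=7
  byte[12]=0xF5 cont=1 payload=0x75=117: acc |= 117<<7 -> acc=15075 shift=14
  byte[13]=0xD9 cont=1 payload=0x59=89: acc |= 89<<14 -> acc=1473251 shift=21
  byte[14]=0x7C cont=0 payload=0x7C=124: acc |= 124<<21 -> acc=261520099 shift=28 [end]
Varint 6: bytes[11:15] = E3 F5 D9 7C -> value 261520099 (4 byte(s))

Answer: 7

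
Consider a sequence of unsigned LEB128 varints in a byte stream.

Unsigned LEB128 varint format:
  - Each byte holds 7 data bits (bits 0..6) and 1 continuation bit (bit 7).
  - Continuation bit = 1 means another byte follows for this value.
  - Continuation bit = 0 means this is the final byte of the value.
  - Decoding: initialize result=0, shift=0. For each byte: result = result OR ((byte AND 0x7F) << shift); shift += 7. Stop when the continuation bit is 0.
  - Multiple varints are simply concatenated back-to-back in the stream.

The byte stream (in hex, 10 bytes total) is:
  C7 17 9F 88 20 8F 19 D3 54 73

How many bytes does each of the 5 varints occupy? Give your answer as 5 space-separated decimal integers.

  byte[0]=0xC7 cont=1 payload=0x47=71: acc |= 71<<0 -> acc=71 shift=7
  byte[1]=0x17 cont=0 payload=0x17=23: acc |= 23<<7 -> acc=3015 shift=14 [end]
Varint 1: bytes[0:2] = C7 17 -> value 3015 (2 byte(s))
  byte[2]=0x9F cont=1 payload=0x1F=31: acc |= 31<<0 -> acc=31 shift=7
  byte[3]=0x88 cont=1 payload=0x08=8: acc |= 8<<7 -> acc=1055 shift=14
  byte[4]=0x20 cont=0 payload=0x20=32: acc |= 32<<14 -> acc=525343 shift=21 [end]
Varint 2: bytes[2:5] = 9F 88 20 -> value 525343 (3 byte(s))
  byte[5]=0x8F cont=1 payload=0x0F=15: acc |= 15<<0 -> acc=15 shift=7
  byte[6]=0x19 cont=0 payload=0x19=25: acc |= 25<<7 -> acc=3215 shift=14 [end]
Varint 3: bytes[5:7] = 8F 19 -> value 3215 (2 byte(s))
  byte[7]=0xD3 cont=1 payload=0x53=83: acc |= 83<<0 -> acc=83 shift=7
  byte[8]=0x54 cont=0 payload=0x54=84: acc |= 84<<7 -> acc=10835 shift=14 [end]
Varint 4: bytes[7:9] = D3 54 -> value 10835 (2 byte(s))
  byte[9]=0x73 cont=0 payload=0x73=115: acc |= 115<<0 -> acc=115 shift=7 [end]
Varint 5: bytes[9:10] = 73 -> value 115 (1 byte(s))

Answer: 2 3 2 2 1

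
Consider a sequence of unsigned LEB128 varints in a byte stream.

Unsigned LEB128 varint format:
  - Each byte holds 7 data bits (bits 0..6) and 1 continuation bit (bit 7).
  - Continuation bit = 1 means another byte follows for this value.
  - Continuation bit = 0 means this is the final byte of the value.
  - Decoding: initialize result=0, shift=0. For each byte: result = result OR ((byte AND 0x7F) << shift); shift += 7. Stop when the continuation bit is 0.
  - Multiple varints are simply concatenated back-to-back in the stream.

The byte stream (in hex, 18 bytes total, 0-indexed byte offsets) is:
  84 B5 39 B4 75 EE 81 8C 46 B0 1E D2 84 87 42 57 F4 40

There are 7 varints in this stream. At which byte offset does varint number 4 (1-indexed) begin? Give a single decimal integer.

  byte[0]=0x84 cont=1 payload=0x04=4: acc |= 4<<0 -> acc=4 shift=7
  byte[1]=0xB5 cont=1 payload=0x35=53: acc |= 53<<7 -> acc=6788 shift=14
  byte[2]=0x39 cont=0 payload=0x39=57: acc |= 57<<14 -> acc=940676 shift=21 [end]
Varint 1: bytes[0:3] = 84 B5 39 -> value 940676 (3 byte(s))
  byte[3]=0xB4 cont=1 payload=0x34=52: acc |= 52<<0 -> acc=52 shift=7
  byte[4]=0x75 cont=0 payload=0x75=117: acc |= 117<<7 -> acc=15028 shift=14 [end]
Varint 2: bytes[3:5] = B4 75 -> value 15028 (2 byte(s))
  byte[5]=0xEE cont=1 payload=0x6E=110: acc |= 110<<0 -> acc=110 shift=7
  byte[6]=0x81 cont=1 payload=0x01=1: acc |= 1<<7 -> acc=238 shift=14
  byte[7]=0x8C cont=1 payload=0x0C=12: acc |= 12<<14 -> acc=196846 shift=21
  byte[8]=0x46 cont=0 payload=0x46=70: acc |= 70<<21 -> acc=146997486 shift=28 [end]
Varint 3: bytes[5:9] = EE 81 8C 46 -> value 146997486 (4 byte(s))
  byte[9]=0xB0 cont=1 payload=0x30=48: acc |= 48<<0 -> acc=48 shift=7
  byte[10]=0x1E cont=0 payload=0x1E=30: acc |= 30<<7 -> acc=3888 shift=14 [end]
Varint 4: bytes[9:11] = B0 1E -> value 3888 (2 byte(s))
  byte[11]=0xD2 cont=1 payload=0x52=82: acc |= 82<<0 -> acc=82 shift=7
  byte[12]=0x84 cont=1 payload=0x04=4: acc |= 4<<7 -> acc=594 shift=14
  byte[13]=0x87 cont=1 payload=0x07=7: acc |= 7<<14 -> acc=115282 shift=21
  byte[14]=0x42 cont=0 payload=0x42=66: acc |= 66<<21 -> acc=138527314 shift=28 [end]
Varint 5: bytes[11:15] = D2 84 87 42 -> value 138527314 (4 byte(s))
  byte[15]=0x57 cont=0 payload=0x57=87: acc |= 87<<0 -> acc=87 shift=7 [end]
Varint 6: bytes[15:16] = 57 -> value 87 (1 byte(s))
  byte[16]=0xF4 cont=1 payload=0x74=116: acc |= 116<<0 -> acc=116 shift=7
  byte[17]=0x40 cont=0 payload=0x40=64: acc |= 64<<7 -> acc=8308 shift=14 [end]
Varint 7: bytes[16:18] = F4 40 -> value 8308 (2 byte(s))

Answer: 9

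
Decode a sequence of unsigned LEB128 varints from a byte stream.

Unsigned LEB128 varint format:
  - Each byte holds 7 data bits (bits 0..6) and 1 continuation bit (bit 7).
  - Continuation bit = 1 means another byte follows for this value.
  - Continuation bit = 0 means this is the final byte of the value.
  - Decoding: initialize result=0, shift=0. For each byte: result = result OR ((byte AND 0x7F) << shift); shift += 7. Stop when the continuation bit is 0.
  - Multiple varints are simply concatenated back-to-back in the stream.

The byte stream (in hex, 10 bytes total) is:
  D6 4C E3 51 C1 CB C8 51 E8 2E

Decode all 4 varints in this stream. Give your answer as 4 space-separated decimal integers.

  byte[0]=0xD6 cont=1 payload=0x56=86: acc |= 86<<0 -> acc=86 shift=7
  byte[1]=0x4C cont=0 payload=0x4C=76: acc |= 76<<7 -> acc=9814 shift=14 [end]
Varint 1: bytes[0:2] = D6 4C -> value 9814 (2 byte(s))
  byte[2]=0xE3 cont=1 payload=0x63=99: acc |= 99<<0 -> acc=99 shift=7
  byte[3]=0x51 cont=0 payload=0x51=81: acc |= 81<<7 -> acc=10467 shift=14 [end]
Varint 2: bytes[2:4] = E3 51 -> value 10467 (2 byte(s))
  byte[4]=0xC1 cont=1 payload=0x41=65: acc |= 65<<0 -> acc=65 shift=7
  byte[5]=0xCB cont=1 payload=0x4B=75: acc |= 75<<7 -> acc=9665 shift=14
  byte[6]=0xC8 cont=1 payload=0x48=72: acc |= 72<<14 -> acc=1189313 shift=21
  byte[7]=0x51 cont=0 payload=0x51=81: acc |= 81<<21 -> acc=171058625 shift=28 [end]
Varint 3: bytes[4:8] = C1 CB C8 51 -> value 171058625 (4 byte(s))
  byte[8]=0xE8 cont=1 payload=0x68=104: acc |= 104<<0 -> acc=104 shift=7
  byte[9]=0x2E cont=0 payload=0x2E=46: acc |= 46<<7 -> acc=5992 shift=14 [end]
Varint 4: bytes[8:10] = E8 2E -> value 5992 (2 byte(s))

Answer: 9814 10467 171058625 5992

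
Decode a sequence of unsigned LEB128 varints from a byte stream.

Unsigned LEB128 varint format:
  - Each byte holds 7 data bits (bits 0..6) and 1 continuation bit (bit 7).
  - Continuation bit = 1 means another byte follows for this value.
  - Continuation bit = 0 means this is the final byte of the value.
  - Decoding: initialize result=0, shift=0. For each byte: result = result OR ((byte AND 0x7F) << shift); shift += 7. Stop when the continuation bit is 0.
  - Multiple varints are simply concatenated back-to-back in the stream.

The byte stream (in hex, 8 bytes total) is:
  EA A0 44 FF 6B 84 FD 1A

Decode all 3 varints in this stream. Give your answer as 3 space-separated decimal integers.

Answer: 1118314 13823 441988

Derivation:
  byte[0]=0xEA cont=1 payload=0x6A=106: acc |= 106<<0 -> acc=106 shift=7
  byte[1]=0xA0 cont=1 payload=0x20=32: acc |= 32<<7 -> acc=4202 shift=14
  byte[2]=0x44 cont=0 payload=0x44=68: acc |= 68<<14 -> acc=1118314 shift=21 [end]
Varint 1: bytes[0:3] = EA A0 44 -> value 1118314 (3 byte(s))
  byte[3]=0xFF cont=1 payload=0x7F=127: acc |= 127<<0 -> acc=127 shift=7
  byte[4]=0x6B cont=0 payload=0x6B=107: acc |= 107<<7 -> acc=13823 shift=14 [end]
Varint 2: bytes[3:5] = FF 6B -> value 13823 (2 byte(s))
  byte[5]=0x84 cont=1 payload=0x04=4: acc |= 4<<0 -> acc=4 shift=7
  byte[6]=0xFD cont=1 payload=0x7D=125: acc |= 125<<7 -> acc=16004 shift=14
  byte[7]=0x1A cont=0 payload=0x1A=26: acc |= 26<<14 -> acc=441988 shift=21 [end]
Varint 3: bytes[5:8] = 84 FD 1A -> value 441988 (3 byte(s))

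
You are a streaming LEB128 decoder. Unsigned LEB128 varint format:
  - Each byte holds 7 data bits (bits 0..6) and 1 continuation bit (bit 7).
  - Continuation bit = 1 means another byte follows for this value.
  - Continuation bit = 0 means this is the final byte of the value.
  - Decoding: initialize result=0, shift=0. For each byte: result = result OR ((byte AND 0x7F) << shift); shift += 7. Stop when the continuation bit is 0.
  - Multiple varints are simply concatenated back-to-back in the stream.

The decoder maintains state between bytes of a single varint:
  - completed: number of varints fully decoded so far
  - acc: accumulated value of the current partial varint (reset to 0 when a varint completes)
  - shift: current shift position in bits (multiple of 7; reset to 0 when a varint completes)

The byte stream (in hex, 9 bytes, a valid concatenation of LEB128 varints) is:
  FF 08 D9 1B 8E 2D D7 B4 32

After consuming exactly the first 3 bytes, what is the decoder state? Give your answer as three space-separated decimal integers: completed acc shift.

Answer: 1 89 7

Derivation:
byte[0]=0xFF cont=1 payload=0x7F: acc |= 127<<0 -> completed=0 acc=127 shift=7
byte[1]=0x08 cont=0 payload=0x08: varint #1 complete (value=1151); reset -> completed=1 acc=0 shift=0
byte[2]=0xD9 cont=1 payload=0x59: acc |= 89<<0 -> completed=1 acc=89 shift=7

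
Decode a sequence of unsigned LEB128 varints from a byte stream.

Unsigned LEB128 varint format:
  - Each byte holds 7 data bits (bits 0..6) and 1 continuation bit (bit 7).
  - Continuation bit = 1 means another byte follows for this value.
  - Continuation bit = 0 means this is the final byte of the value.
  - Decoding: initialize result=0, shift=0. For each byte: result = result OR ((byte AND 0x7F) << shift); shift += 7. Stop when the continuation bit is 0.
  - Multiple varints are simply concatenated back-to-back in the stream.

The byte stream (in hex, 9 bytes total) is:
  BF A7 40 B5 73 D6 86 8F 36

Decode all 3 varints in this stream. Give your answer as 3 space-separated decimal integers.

  byte[0]=0xBF cont=1 payload=0x3F=63: acc |= 63<<0 -> acc=63 shift=7
  byte[1]=0xA7 cont=1 payload=0x27=39: acc |= 39<<7 -> acc=5055 shift=14
  byte[2]=0x40 cont=0 payload=0x40=64: acc |= 64<<14 -> acc=1053631 shift=21 [end]
Varint 1: bytes[0:3] = BF A7 40 -> value 1053631 (3 byte(s))
  byte[3]=0xB5 cont=1 payload=0x35=53: acc |= 53<<0 -> acc=53 shift=7
  byte[4]=0x73 cont=0 payload=0x73=115: acc |= 115<<7 -> acc=14773 shift=14 [end]
Varint 2: bytes[3:5] = B5 73 -> value 14773 (2 byte(s))
  byte[5]=0xD6 cont=1 payload=0x56=86: acc |= 86<<0 -> acc=86 shift=7
  byte[6]=0x86 cont=1 payload=0x06=6: acc |= 6<<7 -> acc=854 shift=14
  byte[7]=0x8F cont=1 payload=0x0F=15: acc |= 15<<14 -> acc=246614 shift=21
  byte[8]=0x36 cont=0 payload=0x36=54: acc |= 54<<21 -> acc=113492822 shift=28 [end]
Varint 3: bytes[5:9] = D6 86 8F 36 -> value 113492822 (4 byte(s))

Answer: 1053631 14773 113492822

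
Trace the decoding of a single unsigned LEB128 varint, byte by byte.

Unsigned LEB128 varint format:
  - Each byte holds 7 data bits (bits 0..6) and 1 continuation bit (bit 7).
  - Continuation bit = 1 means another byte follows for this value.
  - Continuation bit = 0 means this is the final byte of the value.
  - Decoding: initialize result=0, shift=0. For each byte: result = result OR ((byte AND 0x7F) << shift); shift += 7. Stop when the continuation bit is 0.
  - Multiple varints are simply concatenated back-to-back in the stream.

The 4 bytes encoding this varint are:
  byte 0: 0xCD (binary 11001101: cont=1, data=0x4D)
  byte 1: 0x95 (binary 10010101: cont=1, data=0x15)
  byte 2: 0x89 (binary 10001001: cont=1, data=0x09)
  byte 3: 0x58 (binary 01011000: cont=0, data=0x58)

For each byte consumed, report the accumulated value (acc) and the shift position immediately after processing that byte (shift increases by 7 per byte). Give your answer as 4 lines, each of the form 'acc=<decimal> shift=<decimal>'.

Answer: acc=77 shift=7
acc=2765 shift=14
acc=150221 shift=21
acc=184699597 shift=28

Derivation:
byte 0=0xCD: payload=0x4D=77, contrib = 77<<0 = 77; acc -> 77, shift -> 7
byte 1=0x95: payload=0x15=21, contrib = 21<<7 = 2688; acc -> 2765, shift -> 14
byte 2=0x89: payload=0x09=9, contrib = 9<<14 = 147456; acc -> 150221, shift -> 21
byte 3=0x58: payload=0x58=88, contrib = 88<<21 = 184549376; acc -> 184699597, shift -> 28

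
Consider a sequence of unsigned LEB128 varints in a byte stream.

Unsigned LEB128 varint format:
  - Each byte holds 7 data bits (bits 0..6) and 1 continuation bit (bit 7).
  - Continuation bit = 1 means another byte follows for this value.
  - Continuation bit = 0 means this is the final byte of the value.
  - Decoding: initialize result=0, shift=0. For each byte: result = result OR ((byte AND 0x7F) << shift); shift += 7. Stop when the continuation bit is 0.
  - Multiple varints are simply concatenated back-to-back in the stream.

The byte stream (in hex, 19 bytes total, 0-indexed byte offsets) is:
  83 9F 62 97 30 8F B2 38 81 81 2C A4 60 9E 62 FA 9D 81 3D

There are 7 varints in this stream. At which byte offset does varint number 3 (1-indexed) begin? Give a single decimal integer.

  byte[0]=0x83 cont=1 payload=0x03=3: acc |= 3<<0 -> acc=3 shift=7
  byte[1]=0x9F cont=1 payload=0x1F=31: acc |= 31<<7 -> acc=3971 shift=14
  byte[2]=0x62 cont=0 payload=0x62=98: acc |= 98<<14 -> acc=1609603 shift=21 [end]
Varint 1: bytes[0:3] = 83 9F 62 -> value 1609603 (3 byte(s))
  byte[3]=0x97 cont=1 payload=0x17=23: acc |= 23<<0 -> acc=23 shift=7
  byte[4]=0x30 cont=0 payload=0x30=48: acc |= 48<<7 -> acc=6167 shift=14 [end]
Varint 2: bytes[3:5] = 97 30 -> value 6167 (2 byte(s))
  byte[5]=0x8F cont=1 payload=0x0F=15: acc |= 15<<0 -> acc=15 shift=7
  byte[6]=0xB2 cont=1 payload=0x32=50: acc |= 50<<7 -> acc=6415 shift=14
  byte[7]=0x38 cont=0 payload=0x38=56: acc |= 56<<14 -> acc=923919 shift=21 [end]
Varint 3: bytes[5:8] = 8F B2 38 -> value 923919 (3 byte(s))
  byte[8]=0x81 cont=1 payload=0x01=1: acc |= 1<<0 -> acc=1 shift=7
  byte[9]=0x81 cont=1 payload=0x01=1: acc |= 1<<7 -> acc=129 shift=14
  byte[10]=0x2C cont=0 payload=0x2C=44: acc |= 44<<14 -> acc=721025 shift=21 [end]
Varint 4: bytes[8:11] = 81 81 2C -> value 721025 (3 byte(s))
  byte[11]=0xA4 cont=1 payload=0x24=36: acc |= 36<<0 -> acc=36 shift=7
  byte[12]=0x60 cont=0 payload=0x60=96: acc |= 96<<7 -> acc=12324 shift=14 [end]
Varint 5: bytes[11:13] = A4 60 -> value 12324 (2 byte(s))
  byte[13]=0x9E cont=1 payload=0x1E=30: acc |= 30<<0 -> acc=30 shift=7
  byte[14]=0x62 cont=0 payload=0x62=98: acc |= 98<<7 -> acc=12574 shift=14 [end]
Varint 6: bytes[13:15] = 9E 62 -> value 12574 (2 byte(s))
  byte[15]=0xFA cont=1 payload=0x7A=122: acc |= 122<<0 -> acc=122 shift=7
  byte[16]=0x9D cont=1 payload=0x1D=29: acc |= 29<<7 -> acc=3834 shift=14
  byte[17]=0x81 cont=1 payload=0x01=1: acc |= 1<<14 -> acc=20218 shift=21
  byte[18]=0x3D cont=0 payload=0x3D=61: acc |= 61<<21 -> acc=127946490 shift=28 [end]
Varint 7: bytes[15:19] = FA 9D 81 3D -> value 127946490 (4 byte(s))

Answer: 5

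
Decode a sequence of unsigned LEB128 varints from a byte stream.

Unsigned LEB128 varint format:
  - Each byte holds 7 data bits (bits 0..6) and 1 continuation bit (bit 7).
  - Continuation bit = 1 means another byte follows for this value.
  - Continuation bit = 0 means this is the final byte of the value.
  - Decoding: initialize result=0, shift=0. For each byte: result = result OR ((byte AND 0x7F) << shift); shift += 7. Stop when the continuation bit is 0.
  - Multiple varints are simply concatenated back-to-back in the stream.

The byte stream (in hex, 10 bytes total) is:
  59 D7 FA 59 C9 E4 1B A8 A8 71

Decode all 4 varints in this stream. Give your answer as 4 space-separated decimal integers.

  byte[0]=0x59 cont=0 payload=0x59=89: acc |= 89<<0 -> acc=89 shift=7 [end]
Varint 1: bytes[0:1] = 59 -> value 89 (1 byte(s))
  byte[1]=0xD7 cont=1 payload=0x57=87: acc |= 87<<0 -> acc=87 shift=7
  byte[2]=0xFA cont=1 payload=0x7A=122: acc |= 122<<7 -> acc=15703 shift=14
  byte[3]=0x59 cont=0 payload=0x59=89: acc |= 89<<14 -> acc=1473879 shift=21 [end]
Varint 2: bytes[1:4] = D7 FA 59 -> value 1473879 (3 byte(s))
  byte[4]=0xC9 cont=1 payload=0x49=73: acc |= 73<<0 -> acc=73 shift=7
  byte[5]=0xE4 cont=1 payload=0x64=100: acc |= 100<<7 -> acc=12873 shift=14
  byte[6]=0x1B cont=0 payload=0x1B=27: acc |= 27<<14 -> acc=455241 shift=21 [end]
Varint 3: bytes[4:7] = C9 E4 1B -> value 455241 (3 byte(s))
  byte[7]=0xA8 cont=1 payload=0x28=40: acc |= 40<<0 -> acc=40 shift=7
  byte[8]=0xA8 cont=1 payload=0x28=40: acc |= 40<<7 -> acc=5160 shift=14
  byte[9]=0x71 cont=0 payload=0x71=113: acc |= 113<<14 -> acc=1856552 shift=21 [end]
Varint 4: bytes[7:10] = A8 A8 71 -> value 1856552 (3 byte(s))

Answer: 89 1473879 455241 1856552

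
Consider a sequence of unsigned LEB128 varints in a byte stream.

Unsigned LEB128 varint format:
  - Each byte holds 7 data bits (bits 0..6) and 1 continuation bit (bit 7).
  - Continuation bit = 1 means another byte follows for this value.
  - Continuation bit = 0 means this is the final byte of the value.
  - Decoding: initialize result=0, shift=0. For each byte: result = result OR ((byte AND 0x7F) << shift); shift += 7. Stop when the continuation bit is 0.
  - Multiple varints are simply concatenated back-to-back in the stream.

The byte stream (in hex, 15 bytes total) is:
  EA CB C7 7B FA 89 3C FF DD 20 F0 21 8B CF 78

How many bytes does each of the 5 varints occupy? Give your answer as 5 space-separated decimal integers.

  byte[0]=0xEA cont=1 payload=0x6A=106: acc |= 106<<0 -> acc=106 shift=7
  byte[1]=0xCB cont=1 payload=0x4B=75: acc |= 75<<7 -> acc=9706 shift=14
  byte[2]=0xC7 cont=1 payload=0x47=71: acc |= 71<<14 -> acc=1172970 shift=21
  byte[3]=0x7B cont=0 payload=0x7B=123: acc |= 123<<21 -> acc=259122666 shift=28 [end]
Varint 1: bytes[0:4] = EA CB C7 7B -> value 259122666 (4 byte(s))
  byte[4]=0xFA cont=1 payload=0x7A=122: acc |= 122<<0 -> acc=122 shift=7
  byte[5]=0x89 cont=1 payload=0x09=9: acc |= 9<<7 -> acc=1274 shift=14
  byte[6]=0x3C cont=0 payload=0x3C=60: acc |= 60<<14 -> acc=984314 shift=21 [end]
Varint 2: bytes[4:7] = FA 89 3C -> value 984314 (3 byte(s))
  byte[7]=0xFF cont=1 payload=0x7F=127: acc |= 127<<0 -> acc=127 shift=7
  byte[8]=0xDD cont=1 payload=0x5D=93: acc |= 93<<7 -> acc=12031 shift=14
  byte[9]=0x20 cont=0 payload=0x20=32: acc |= 32<<14 -> acc=536319 shift=21 [end]
Varint 3: bytes[7:10] = FF DD 20 -> value 536319 (3 byte(s))
  byte[10]=0xF0 cont=1 payload=0x70=112: acc |= 112<<0 -> acc=112 shift=7
  byte[11]=0x21 cont=0 payload=0x21=33: acc |= 33<<7 -> acc=4336 shift=14 [end]
Varint 4: bytes[10:12] = F0 21 -> value 4336 (2 byte(s))
  byte[12]=0x8B cont=1 payload=0x0B=11: acc |= 11<<0 -> acc=11 shift=7
  byte[13]=0xCF cont=1 payload=0x4F=79: acc |= 79<<7 -> acc=10123 shift=14
  byte[14]=0x78 cont=0 payload=0x78=120: acc |= 120<<14 -> acc=1976203 shift=21 [end]
Varint 5: bytes[12:15] = 8B CF 78 -> value 1976203 (3 byte(s))

Answer: 4 3 3 2 3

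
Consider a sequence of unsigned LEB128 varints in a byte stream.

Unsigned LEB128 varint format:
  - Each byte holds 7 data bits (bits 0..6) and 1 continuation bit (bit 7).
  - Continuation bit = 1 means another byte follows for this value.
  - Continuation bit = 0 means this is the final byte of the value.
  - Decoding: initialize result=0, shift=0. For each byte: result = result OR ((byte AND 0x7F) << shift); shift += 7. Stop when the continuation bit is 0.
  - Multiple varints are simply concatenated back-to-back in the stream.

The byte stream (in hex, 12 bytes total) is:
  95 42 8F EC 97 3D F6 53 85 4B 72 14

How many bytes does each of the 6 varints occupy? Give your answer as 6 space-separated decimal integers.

  byte[0]=0x95 cont=1 payload=0x15=21: acc |= 21<<0 -> acc=21 shift=7
  byte[1]=0x42 cont=0 payload=0x42=66: acc |= 66<<7 -> acc=8469 shift=14 [end]
Varint 1: bytes[0:2] = 95 42 -> value 8469 (2 byte(s))
  byte[2]=0x8F cont=1 payload=0x0F=15: acc |= 15<<0 -> acc=15 shift=7
  byte[3]=0xEC cont=1 payload=0x6C=108: acc |= 108<<7 -> acc=13839 shift=14
  byte[4]=0x97 cont=1 payload=0x17=23: acc |= 23<<14 -> acc=390671 shift=21
  byte[5]=0x3D cont=0 payload=0x3D=61: acc |= 61<<21 -> acc=128316943 shift=28 [end]
Varint 2: bytes[2:6] = 8F EC 97 3D -> value 128316943 (4 byte(s))
  byte[6]=0xF6 cont=1 payload=0x76=118: acc |= 118<<0 -> acc=118 shift=7
  byte[7]=0x53 cont=0 payload=0x53=83: acc |= 83<<7 -> acc=10742 shift=14 [end]
Varint 3: bytes[6:8] = F6 53 -> value 10742 (2 byte(s))
  byte[8]=0x85 cont=1 payload=0x05=5: acc |= 5<<0 -> acc=5 shift=7
  byte[9]=0x4B cont=0 payload=0x4B=75: acc |= 75<<7 -> acc=9605 shift=14 [end]
Varint 4: bytes[8:10] = 85 4B -> value 9605 (2 byte(s))
  byte[10]=0x72 cont=0 payload=0x72=114: acc |= 114<<0 -> acc=114 shift=7 [end]
Varint 5: bytes[10:11] = 72 -> value 114 (1 byte(s))
  byte[11]=0x14 cont=0 payload=0x14=20: acc |= 20<<0 -> acc=20 shift=7 [end]
Varint 6: bytes[11:12] = 14 -> value 20 (1 byte(s))

Answer: 2 4 2 2 1 1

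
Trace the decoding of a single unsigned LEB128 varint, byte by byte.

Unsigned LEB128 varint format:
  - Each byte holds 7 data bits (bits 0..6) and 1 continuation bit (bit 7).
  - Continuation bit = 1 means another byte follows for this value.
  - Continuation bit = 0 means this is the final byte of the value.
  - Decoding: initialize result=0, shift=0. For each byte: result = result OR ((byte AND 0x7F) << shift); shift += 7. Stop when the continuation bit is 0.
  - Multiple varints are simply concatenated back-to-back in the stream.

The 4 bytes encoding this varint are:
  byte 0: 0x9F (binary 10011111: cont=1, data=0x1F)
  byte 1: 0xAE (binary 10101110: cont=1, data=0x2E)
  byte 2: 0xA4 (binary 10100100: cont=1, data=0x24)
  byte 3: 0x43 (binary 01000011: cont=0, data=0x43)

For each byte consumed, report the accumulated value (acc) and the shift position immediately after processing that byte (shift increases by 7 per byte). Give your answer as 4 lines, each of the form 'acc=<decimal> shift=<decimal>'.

Answer: acc=31 shift=7
acc=5919 shift=14
acc=595743 shift=21
acc=141104927 shift=28

Derivation:
byte 0=0x9F: payload=0x1F=31, contrib = 31<<0 = 31; acc -> 31, shift -> 7
byte 1=0xAE: payload=0x2E=46, contrib = 46<<7 = 5888; acc -> 5919, shift -> 14
byte 2=0xA4: payload=0x24=36, contrib = 36<<14 = 589824; acc -> 595743, shift -> 21
byte 3=0x43: payload=0x43=67, contrib = 67<<21 = 140509184; acc -> 141104927, shift -> 28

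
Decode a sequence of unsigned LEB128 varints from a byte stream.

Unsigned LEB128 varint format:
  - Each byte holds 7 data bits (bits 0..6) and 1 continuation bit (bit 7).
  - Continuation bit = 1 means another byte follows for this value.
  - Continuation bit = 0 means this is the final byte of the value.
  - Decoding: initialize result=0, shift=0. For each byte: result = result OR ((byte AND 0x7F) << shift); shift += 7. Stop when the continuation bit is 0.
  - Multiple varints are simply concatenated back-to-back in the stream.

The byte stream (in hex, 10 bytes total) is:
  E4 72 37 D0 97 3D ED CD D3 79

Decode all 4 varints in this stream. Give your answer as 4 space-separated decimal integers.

Answer: 14692 55 1002448 255125229

Derivation:
  byte[0]=0xE4 cont=1 payload=0x64=100: acc |= 100<<0 -> acc=100 shift=7
  byte[1]=0x72 cont=0 payload=0x72=114: acc |= 114<<7 -> acc=14692 shift=14 [end]
Varint 1: bytes[0:2] = E4 72 -> value 14692 (2 byte(s))
  byte[2]=0x37 cont=0 payload=0x37=55: acc |= 55<<0 -> acc=55 shift=7 [end]
Varint 2: bytes[2:3] = 37 -> value 55 (1 byte(s))
  byte[3]=0xD0 cont=1 payload=0x50=80: acc |= 80<<0 -> acc=80 shift=7
  byte[4]=0x97 cont=1 payload=0x17=23: acc |= 23<<7 -> acc=3024 shift=14
  byte[5]=0x3D cont=0 payload=0x3D=61: acc |= 61<<14 -> acc=1002448 shift=21 [end]
Varint 3: bytes[3:6] = D0 97 3D -> value 1002448 (3 byte(s))
  byte[6]=0xED cont=1 payload=0x6D=109: acc |= 109<<0 -> acc=109 shift=7
  byte[7]=0xCD cont=1 payload=0x4D=77: acc |= 77<<7 -> acc=9965 shift=14
  byte[8]=0xD3 cont=1 payload=0x53=83: acc |= 83<<14 -> acc=1369837 shift=21
  byte[9]=0x79 cont=0 payload=0x79=121: acc |= 121<<21 -> acc=255125229 shift=28 [end]
Varint 4: bytes[6:10] = ED CD D3 79 -> value 255125229 (4 byte(s))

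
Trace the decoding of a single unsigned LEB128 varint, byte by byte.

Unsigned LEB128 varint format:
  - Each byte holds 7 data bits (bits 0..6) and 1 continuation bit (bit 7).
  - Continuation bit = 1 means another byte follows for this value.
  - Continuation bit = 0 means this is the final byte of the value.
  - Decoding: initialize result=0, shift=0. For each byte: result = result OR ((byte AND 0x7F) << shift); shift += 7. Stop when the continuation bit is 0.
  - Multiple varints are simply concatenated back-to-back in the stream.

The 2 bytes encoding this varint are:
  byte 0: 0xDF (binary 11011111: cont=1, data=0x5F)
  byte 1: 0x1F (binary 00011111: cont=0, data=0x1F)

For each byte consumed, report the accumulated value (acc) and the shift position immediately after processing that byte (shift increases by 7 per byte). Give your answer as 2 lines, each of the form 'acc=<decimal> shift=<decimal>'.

byte 0=0xDF: payload=0x5F=95, contrib = 95<<0 = 95; acc -> 95, shift -> 7
byte 1=0x1F: payload=0x1F=31, contrib = 31<<7 = 3968; acc -> 4063, shift -> 14

Answer: acc=95 shift=7
acc=4063 shift=14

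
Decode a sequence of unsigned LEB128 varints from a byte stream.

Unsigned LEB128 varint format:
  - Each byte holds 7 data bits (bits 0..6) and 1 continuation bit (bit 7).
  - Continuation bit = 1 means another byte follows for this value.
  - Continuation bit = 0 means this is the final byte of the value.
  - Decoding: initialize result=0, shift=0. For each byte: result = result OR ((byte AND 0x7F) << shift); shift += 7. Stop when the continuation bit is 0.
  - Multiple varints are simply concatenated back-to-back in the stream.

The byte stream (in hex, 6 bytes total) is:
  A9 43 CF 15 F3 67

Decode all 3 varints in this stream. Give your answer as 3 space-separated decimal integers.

  byte[0]=0xA9 cont=1 payload=0x29=41: acc |= 41<<0 -> acc=41 shift=7
  byte[1]=0x43 cont=0 payload=0x43=67: acc |= 67<<7 -> acc=8617 shift=14 [end]
Varint 1: bytes[0:2] = A9 43 -> value 8617 (2 byte(s))
  byte[2]=0xCF cont=1 payload=0x4F=79: acc |= 79<<0 -> acc=79 shift=7
  byte[3]=0x15 cont=0 payload=0x15=21: acc |= 21<<7 -> acc=2767 shift=14 [end]
Varint 2: bytes[2:4] = CF 15 -> value 2767 (2 byte(s))
  byte[4]=0xF3 cont=1 payload=0x73=115: acc |= 115<<0 -> acc=115 shift=7
  byte[5]=0x67 cont=0 payload=0x67=103: acc |= 103<<7 -> acc=13299 shift=14 [end]
Varint 3: bytes[4:6] = F3 67 -> value 13299 (2 byte(s))

Answer: 8617 2767 13299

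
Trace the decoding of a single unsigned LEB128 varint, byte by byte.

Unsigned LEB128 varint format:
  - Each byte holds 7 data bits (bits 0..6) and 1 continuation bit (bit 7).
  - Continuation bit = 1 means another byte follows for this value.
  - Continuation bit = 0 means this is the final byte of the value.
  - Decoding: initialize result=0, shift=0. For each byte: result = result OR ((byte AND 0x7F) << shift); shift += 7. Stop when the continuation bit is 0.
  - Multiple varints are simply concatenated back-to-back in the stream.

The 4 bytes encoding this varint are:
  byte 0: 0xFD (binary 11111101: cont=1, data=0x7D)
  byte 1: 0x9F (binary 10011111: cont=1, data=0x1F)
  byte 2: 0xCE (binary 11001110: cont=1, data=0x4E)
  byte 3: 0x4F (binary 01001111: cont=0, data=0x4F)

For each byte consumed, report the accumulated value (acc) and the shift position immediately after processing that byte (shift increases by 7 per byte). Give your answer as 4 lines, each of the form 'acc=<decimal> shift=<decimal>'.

byte 0=0xFD: payload=0x7D=125, contrib = 125<<0 = 125; acc -> 125, shift -> 7
byte 1=0x9F: payload=0x1F=31, contrib = 31<<7 = 3968; acc -> 4093, shift -> 14
byte 2=0xCE: payload=0x4E=78, contrib = 78<<14 = 1277952; acc -> 1282045, shift -> 21
byte 3=0x4F: payload=0x4F=79, contrib = 79<<21 = 165675008; acc -> 166957053, shift -> 28

Answer: acc=125 shift=7
acc=4093 shift=14
acc=1282045 shift=21
acc=166957053 shift=28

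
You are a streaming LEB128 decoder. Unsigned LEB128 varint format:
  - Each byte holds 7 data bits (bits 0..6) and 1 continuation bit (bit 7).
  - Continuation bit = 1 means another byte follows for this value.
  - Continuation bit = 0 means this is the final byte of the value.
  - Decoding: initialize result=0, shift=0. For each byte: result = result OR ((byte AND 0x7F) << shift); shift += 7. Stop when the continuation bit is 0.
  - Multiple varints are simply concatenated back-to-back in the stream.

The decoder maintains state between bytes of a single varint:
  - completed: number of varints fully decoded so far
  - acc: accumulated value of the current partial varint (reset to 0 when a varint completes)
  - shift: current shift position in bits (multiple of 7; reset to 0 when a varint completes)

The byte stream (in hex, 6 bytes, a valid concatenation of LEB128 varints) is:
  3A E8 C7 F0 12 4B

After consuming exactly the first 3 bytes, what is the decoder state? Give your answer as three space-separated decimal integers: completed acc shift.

byte[0]=0x3A cont=0 payload=0x3A: varint #1 complete (value=58); reset -> completed=1 acc=0 shift=0
byte[1]=0xE8 cont=1 payload=0x68: acc |= 104<<0 -> completed=1 acc=104 shift=7
byte[2]=0xC7 cont=1 payload=0x47: acc |= 71<<7 -> completed=1 acc=9192 shift=14

Answer: 1 9192 14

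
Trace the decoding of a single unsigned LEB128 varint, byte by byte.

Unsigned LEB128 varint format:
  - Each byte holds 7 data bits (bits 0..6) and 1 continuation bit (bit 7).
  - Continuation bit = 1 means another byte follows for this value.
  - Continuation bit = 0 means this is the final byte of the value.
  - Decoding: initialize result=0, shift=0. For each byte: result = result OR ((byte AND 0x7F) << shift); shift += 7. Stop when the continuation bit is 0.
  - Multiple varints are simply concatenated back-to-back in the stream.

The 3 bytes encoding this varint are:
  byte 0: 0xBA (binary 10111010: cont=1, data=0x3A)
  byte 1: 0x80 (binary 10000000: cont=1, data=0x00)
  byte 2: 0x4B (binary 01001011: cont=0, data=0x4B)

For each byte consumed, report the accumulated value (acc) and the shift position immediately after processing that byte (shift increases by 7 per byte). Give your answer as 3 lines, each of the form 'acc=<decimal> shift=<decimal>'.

byte 0=0xBA: payload=0x3A=58, contrib = 58<<0 = 58; acc -> 58, shift -> 7
byte 1=0x80: payload=0x00=0, contrib = 0<<7 = 0; acc -> 58, shift -> 14
byte 2=0x4B: payload=0x4B=75, contrib = 75<<14 = 1228800; acc -> 1228858, shift -> 21

Answer: acc=58 shift=7
acc=58 shift=14
acc=1228858 shift=21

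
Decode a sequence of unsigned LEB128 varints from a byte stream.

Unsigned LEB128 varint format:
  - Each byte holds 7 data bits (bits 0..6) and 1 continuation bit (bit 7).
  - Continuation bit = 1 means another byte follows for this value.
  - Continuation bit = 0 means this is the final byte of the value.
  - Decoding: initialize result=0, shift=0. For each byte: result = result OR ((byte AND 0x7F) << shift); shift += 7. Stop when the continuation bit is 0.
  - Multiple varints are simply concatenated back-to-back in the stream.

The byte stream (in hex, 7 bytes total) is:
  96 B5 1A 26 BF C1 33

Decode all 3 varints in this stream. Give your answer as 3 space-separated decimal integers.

Answer: 432790 38 843967

Derivation:
  byte[0]=0x96 cont=1 payload=0x16=22: acc |= 22<<0 -> acc=22 shift=7
  byte[1]=0xB5 cont=1 payload=0x35=53: acc |= 53<<7 -> acc=6806 shift=14
  byte[2]=0x1A cont=0 payload=0x1A=26: acc |= 26<<14 -> acc=432790 shift=21 [end]
Varint 1: bytes[0:3] = 96 B5 1A -> value 432790 (3 byte(s))
  byte[3]=0x26 cont=0 payload=0x26=38: acc |= 38<<0 -> acc=38 shift=7 [end]
Varint 2: bytes[3:4] = 26 -> value 38 (1 byte(s))
  byte[4]=0xBF cont=1 payload=0x3F=63: acc |= 63<<0 -> acc=63 shift=7
  byte[5]=0xC1 cont=1 payload=0x41=65: acc |= 65<<7 -> acc=8383 shift=14
  byte[6]=0x33 cont=0 payload=0x33=51: acc |= 51<<14 -> acc=843967 shift=21 [end]
Varint 3: bytes[4:7] = BF C1 33 -> value 843967 (3 byte(s))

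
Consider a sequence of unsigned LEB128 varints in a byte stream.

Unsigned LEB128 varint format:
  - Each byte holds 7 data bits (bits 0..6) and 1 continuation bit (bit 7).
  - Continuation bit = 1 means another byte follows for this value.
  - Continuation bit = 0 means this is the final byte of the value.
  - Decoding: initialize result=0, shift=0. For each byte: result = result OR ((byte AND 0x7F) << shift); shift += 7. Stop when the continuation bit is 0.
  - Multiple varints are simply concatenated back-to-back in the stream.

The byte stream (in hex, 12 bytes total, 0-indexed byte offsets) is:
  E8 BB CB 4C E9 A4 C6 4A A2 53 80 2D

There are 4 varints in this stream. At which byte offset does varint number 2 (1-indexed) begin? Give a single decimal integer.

Answer: 4

Derivation:
  byte[0]=0xE8 cont=1 payload=0x68=104: acc |= 104<<0 -> acc=104 shift=7
  byte[1]=0xBB cont=1 payload=0x3B=59: acc |= 59<<7 -> acc=7656 shift=14
  byte[2]=0xCB cont=1 payload=0x4B=75: acc |= 75<<14 -> acc=1236456 shift=21
  byte[3]=0x4C cont=0 payload=0x4C=76: acc |= 76<<21 -> acc=160620008 shift=28 [end]
Varint 1: bytes[0:4] = E8 BB CB 4C -> value 160620008 (4 byte(s))
  byte[4]=0xE9 cont=1 payload=0x69=105: acc |= 105<<0 -> acc=105 shift=7
  byte[5]=0xA4 cont=1 payload=0x24=36: acc |= 36<<7 -> acc=4713 shift=14
  byte[6]=0xC6 cont=1 payload=0x46=70: acc |= 70<<14 -> acc=1151593 shift=21
  byte[7]=0x4A cont=0 payload=0x4A=74: acc |= 74<<21 -> acc=156340841 shift=28 [end]
Varint 2: bytes[4:8] = E9 A4 C6 4A -> value 156340841 (4 byte(s))
  byte[8]=0xA2 cont=1 payload=0x22=34: acc |= 34<<0 -> acc=34 shift=7
  byte[9]=0x53 cont=0 payload=0x53=83: acc |= 83<<7 -> acc=10658 shift=14 [end]
Varint 3: bytes[8:10] = A2 53 -> value 10658 (2 byte(s))
  byte[10]=0x80 cont=1 payload=0x00=0: acc |= 0<<0 -> acc=0 shift=7
  byte[11]=0x2D cont=0 payload=0x2D=45: acc |= 45<<7 -> acc=5760 shift=14 [end]
Varint 4: bytes[10:12] = 80 2D -> value 5760 (2 byte(s))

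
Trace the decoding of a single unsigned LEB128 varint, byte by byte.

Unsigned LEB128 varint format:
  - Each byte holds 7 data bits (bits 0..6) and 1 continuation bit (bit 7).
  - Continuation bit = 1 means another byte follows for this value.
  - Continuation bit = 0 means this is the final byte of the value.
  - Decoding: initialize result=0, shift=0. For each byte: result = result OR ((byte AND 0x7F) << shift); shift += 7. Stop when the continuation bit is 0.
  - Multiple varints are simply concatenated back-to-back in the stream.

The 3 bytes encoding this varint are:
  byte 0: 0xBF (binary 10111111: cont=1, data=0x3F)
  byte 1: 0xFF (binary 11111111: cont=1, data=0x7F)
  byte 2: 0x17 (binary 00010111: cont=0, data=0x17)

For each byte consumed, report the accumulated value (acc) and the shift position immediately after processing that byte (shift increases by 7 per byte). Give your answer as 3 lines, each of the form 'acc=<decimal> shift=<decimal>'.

byte 0=0xBF: payload=0x3F=63, contrib = 63<<0 = 63; acc -> 63, shift -> 7
byte 1=0xFF: payload=0x7F=127, contrib = 127<<7 = 16256; acc -> 16319, shift -> 14
byte 2=0x17: payload=0x17=23, contrib = 23<<14 = 376832; acc -> 393151, shift -> 21

Answer: acc=63 shift=7
acc=16319 shift=14
acc=393151 shift=21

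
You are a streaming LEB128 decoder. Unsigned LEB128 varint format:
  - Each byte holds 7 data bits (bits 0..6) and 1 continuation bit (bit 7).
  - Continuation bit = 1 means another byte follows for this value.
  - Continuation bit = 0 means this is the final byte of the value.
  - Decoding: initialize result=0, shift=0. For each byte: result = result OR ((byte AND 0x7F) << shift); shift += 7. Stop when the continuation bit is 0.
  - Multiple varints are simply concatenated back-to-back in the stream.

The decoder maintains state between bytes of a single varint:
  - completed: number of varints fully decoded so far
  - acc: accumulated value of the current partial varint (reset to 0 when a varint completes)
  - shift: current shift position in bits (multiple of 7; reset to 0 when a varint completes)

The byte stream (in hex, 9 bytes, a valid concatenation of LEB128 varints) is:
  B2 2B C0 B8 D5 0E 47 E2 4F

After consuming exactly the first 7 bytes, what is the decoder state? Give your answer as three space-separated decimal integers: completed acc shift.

byte[0]=0xB2 cont=1 payload=0x32: acc |= 50<<0 -> completed=0 acc=50 shift=7
byte[1]=0x2B cont=0 payload=0x2B: varint #1 complete (value=5554); reset -> completed=1 acc=0 shift=0
byte[2]=0xC0 cont=1 payload=0x40: acc |= 64<<0 -> completed=1 acc=64 shift=7
byte[3]=0xB8 cont=1 payload=0x38: acc |= 56<<7 -> completed=1 acc=7232 shift=14
byte[4]=0xD5 cont=1 payload=0x55: acc |= 85<<14 -> completed=1 acc=1399872 shift=21
byte[5]=0x0E cont=0 payload=0x0E: varint #2 complete (value=30760000); reset -> completed=2 acc=0 shift=0
byte[6]=0x47 cont=0 payload=0x47: varint #3 complete (value=71); reset -> completed=3 acc=0 shift=0

Answer: 3 0 0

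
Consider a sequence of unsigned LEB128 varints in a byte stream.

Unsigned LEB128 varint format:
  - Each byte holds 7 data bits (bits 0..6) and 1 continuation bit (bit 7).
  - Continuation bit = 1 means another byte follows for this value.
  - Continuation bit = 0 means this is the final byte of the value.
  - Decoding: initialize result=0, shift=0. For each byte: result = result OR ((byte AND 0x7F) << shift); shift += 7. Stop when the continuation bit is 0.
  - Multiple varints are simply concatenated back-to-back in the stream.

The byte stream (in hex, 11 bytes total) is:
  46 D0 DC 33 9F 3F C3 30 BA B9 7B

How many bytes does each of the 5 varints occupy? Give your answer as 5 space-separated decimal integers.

Answer: 1 3 2 2 3

Derivation:
  byte[0]=0x46 cont=0 payload=0x46=70: acc |= 70<<0 -> acc=70 shift=7 [end]
Varint 1: bytes[0:1] = 46 -> value 70 (1 byte(s))
  byte[1]=0xD0 cont=1 payload=0x50=80: acc |= 80<<0 -> acc=80 shift=7
  byte[2]=0xDC cont=1 payload=0x5C=92: acc |= 92<<7 -> acc=11856 shift=14
  byte[3]=0x33 cont=0 payload=0x33=51: acc |= 51<<14 -> acc=847440 shift=21 [end]
Varint 2: bytes[1:4] = D0 DC 33 -> value 847440 (3 byte(s))
  byte[4]=0x9F cont=1 payload=0x1F=31: acc |= 31<<0 -> acc=31 shift=7
  byte[5]=0x3F cont=0 payload=0x3F=63: acc |= 63<<7 -> acc=8095 shift=14 [end]
Varint 3: bytes[4:6] = 9F 3F -> value 8095 (2 byte(s))
  byte[6]=0xC3 cont=1 payload=0x43=67: acc |= 67<<0 -> acc=67 shift=7
  byte[7]=0x30 cont=0 payload=0x30=48: acc |= 48<<7 -> acc=6211 shift=14 [end]
Varint 4: bytes[6:8] = C3 30 -> value 6211 (2 byte(s))
  byte[8]=0xBA cont=1 payload=0x3A=58: acc |= 58<<0 -> acc=58 shift=7
  byte[9]=0xB9 cont=1 payload=0x39=57: acc |= 57<<7 -> acc=7354 shift=14
  byte[10]=0x7B cont=0 payload=0x7B=123: acc |= 123<<14 -> acc=2022586 shift=21 [end]
Varint 5: bytes[8:11] = BA B9 7B -> value 2022586 (3 byte(s))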